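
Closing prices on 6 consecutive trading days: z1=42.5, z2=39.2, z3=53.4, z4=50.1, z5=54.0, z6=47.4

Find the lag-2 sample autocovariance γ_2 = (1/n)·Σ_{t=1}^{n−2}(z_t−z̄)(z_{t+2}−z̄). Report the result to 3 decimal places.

Mean z̄ = (42.5 + 39.2 + 53.4 + 50.1 + 54.0 + 47.4)/6 = 47.7667
Deviations: -5.2667, -8.5667, 5.6333, 2.3333, 6.2333, -0.3667
Σ_{t=1}^{4}(z_t−z̄)(z_{t+2}−z̄) = -15.3989
γ_2 = -15.3989 / 6 = -2.566

-2.566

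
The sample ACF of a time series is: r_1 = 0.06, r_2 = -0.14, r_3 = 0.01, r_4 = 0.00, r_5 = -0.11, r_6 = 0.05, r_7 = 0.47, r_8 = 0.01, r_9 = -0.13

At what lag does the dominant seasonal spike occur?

7

The largest autocorrelation is r_7 = 0.47; the remaining lags stay at or below 0.06.
The dominant spike at lag 7 indicates a seasonal period of 7.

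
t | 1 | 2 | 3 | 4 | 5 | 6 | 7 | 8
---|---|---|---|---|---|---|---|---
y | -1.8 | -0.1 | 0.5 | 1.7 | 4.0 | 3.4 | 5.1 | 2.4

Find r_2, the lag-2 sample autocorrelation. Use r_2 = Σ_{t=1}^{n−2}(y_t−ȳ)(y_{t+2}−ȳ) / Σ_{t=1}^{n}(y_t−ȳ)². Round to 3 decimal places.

Mean ȳ = (-1.8 − 0.1 + 0.5 + 1.7 + 4.0 + 3.4 + 5.1 + 2.4)/8 = 1.9000
Numerator Σ_{t=1}^{6}(y_t−ȳ)(y_{t+2}−ȳ) = 9.8100
Denominator Σ(y_t−ȳ)² = 36.8400
r_2 = 9.8100 / 36.8400 = 0.266

0.266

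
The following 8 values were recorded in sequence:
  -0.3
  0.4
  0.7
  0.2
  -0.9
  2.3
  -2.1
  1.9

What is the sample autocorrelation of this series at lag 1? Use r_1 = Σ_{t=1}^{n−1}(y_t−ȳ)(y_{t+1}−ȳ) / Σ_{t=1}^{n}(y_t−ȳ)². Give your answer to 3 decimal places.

-0.770

Mean ȳ = (-0.3 + 0.4 + 0.7 + 0.2 − 0.9 + 2.3 − 2.1 + 1.9)/8 = 0.2750
Deviations from mean: -0.5750, 0.1250, 0.4250, -0.0750, -1.1750, 2.0250, -2.3750, 1.6250
Σ(y_t−ȳ)(y_{t+1}−ȳ) = (-0.0719) + (0.0531) + (-0.0319) + (0.0881) + (-2.3794) + (-4.8094) + (-3.8594) = -11.0106
Denominator Σ(y_t−ȳ)² = 14.2950
r_1 = -11.0106 / 14.2950 = -0.770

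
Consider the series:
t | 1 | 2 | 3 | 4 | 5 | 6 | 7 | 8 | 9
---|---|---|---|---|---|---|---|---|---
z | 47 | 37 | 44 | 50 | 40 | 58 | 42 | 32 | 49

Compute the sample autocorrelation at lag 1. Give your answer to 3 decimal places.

-0.342

Mean z̄ = (47 + 37 + 44 + 50 + 40 + 58 + 42 + 32 + 49)/9 = 44.3333
Numerator Σ_{t=1}^{8}(z_t−z̄)(z_{t+1}−z̄) = -163.4444
Denominator Σ(z_t−z̄)² = 478.0000
r_1 = -163.4444 / 478.0000 = -0.342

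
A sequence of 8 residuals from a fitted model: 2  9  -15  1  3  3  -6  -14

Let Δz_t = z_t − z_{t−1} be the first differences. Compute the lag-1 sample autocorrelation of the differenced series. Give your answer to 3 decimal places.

-0.491

First differences Δz: 7, -24, 16, 2, 0, -9, -8
Mean of differences = -2.2857
Numerator Σ(Δz_t−Δz̄)(Δz_{t+1}−Δz̄) = -487.5102
Denominator Σ(Δz_t−Δz̄)² = 993.4286
r_1(Δz) = -487.5102 / 993.4286 = -0.491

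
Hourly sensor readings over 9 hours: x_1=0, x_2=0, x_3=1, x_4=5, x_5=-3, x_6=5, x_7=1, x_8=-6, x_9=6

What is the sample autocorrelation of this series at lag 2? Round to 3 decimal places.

Mean x̄ = (0 + 0 + 1 + 5 − 3 + 5 + 1 − 6 + 6)/9 = 1.0000
Σ(x_t−x̄)(x_{t+2}−x̄) = (0.0000) + (-4.0000) + (0.0000) + (16.0000) + (0.0000) + (-28.0000) + (0.0000) = -16.0000
Denominator Σ(x_t−x̄)² = 124.0000
r_2 = -16.0000 / 124.0000 = -0.129

-0.129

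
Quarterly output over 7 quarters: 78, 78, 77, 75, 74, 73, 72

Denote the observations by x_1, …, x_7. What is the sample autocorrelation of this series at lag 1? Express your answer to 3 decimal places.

Mean x̄ = (78 + 78 + 77 + 75 + 74 + 73 + 72)/7 = 75.2857
Σ(x_t−x̄)(x_{t+1}−x̄) = (7.3673) + (4.6531) + (-0.4898) + (0.3673) + (2.9388) + (7.5102) = 22.3469
Denominator Σ(x_t−x̄)² = 35.4286
r_1 = 22.3469 / 35.4286 = 0.631

0.631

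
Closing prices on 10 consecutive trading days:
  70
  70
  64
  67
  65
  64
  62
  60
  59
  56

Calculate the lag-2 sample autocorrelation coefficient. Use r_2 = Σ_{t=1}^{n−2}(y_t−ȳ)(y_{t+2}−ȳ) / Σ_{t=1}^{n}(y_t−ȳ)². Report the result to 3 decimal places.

Mean ȳ = (70 + 70 + 64 + 67 + 65 + 64 + 62 + 60 + 59 + 56)/10 = 63.7000
Numerator Σ_{t=1}^{8}(y_t−ȳ)(y_{t+2}−ȳ) = 57.2200
Denominator Σ(y_t−ȳ)² = 190.1000
r_2 = 57.2200 / 190.1000 = 0.301

0.301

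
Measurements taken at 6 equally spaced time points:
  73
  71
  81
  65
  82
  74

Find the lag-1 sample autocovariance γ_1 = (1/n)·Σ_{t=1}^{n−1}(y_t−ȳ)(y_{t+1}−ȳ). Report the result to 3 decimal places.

-25.685

Mean ȳ = (73 + 71 + 81 + 65 + 82 + 74)/6 = 74.3333
Deviations: -1.3333, -3.3333, 6.6667, -9.3333, 7.6667, -0.3333
Σ_{t=1}^{5}(y_t−ȳ)(y_{t+1}−ȳ) = -154.1111
γ_1 = -154.1111 / 6 = -25.685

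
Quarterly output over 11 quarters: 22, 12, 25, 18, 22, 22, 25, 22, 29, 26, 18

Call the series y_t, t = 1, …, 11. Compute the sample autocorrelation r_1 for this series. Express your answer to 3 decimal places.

-0.138

Mean ȳ = (22 + 12 + 25 + 18 + 22 + 22 + 25 + 22 + 29 + 26 + 18)/11 = 21.9091
Numerator Σ_{t=1}^{10}(y_t−ȳ)(y_{t+1}−ȳ) = -29.7355
Denominator Σ(y_t−ȳ)² = 214.9091
r_1 = -29.7355 / 214.9091 = -0.138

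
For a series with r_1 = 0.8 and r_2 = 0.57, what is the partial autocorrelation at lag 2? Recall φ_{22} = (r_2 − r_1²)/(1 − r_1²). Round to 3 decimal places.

-0.194

φ_{22} = (r_2 − r_1²) / (1 − r_1²)
r_1² = (0.8)² = 0.64
Numerator = 0.57 − 0.6400 = -0.0700; denominator = 1 − 0.6400 = 0.3600
φ_{22} = -0.0700 / 0.3600 = -0.194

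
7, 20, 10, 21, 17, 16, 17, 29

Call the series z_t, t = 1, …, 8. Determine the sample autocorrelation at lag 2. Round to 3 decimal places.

Mean z̄ = (7 + 20 + 10 + 21 + 17 + 16 + 17 + 29)/8 = 17.1250
Σ(z_t−z̄)(z_{t+2}−z̄) = (72.1406) + (11.1406) + (0.8906) + (-4.3594) + (0.0156) + (-13.3594) = 66.4688
Denominator Σ(z_t−z̄)² = 318.8750
r_2 = 66.4688 / 318.8750 = 0.208

0.208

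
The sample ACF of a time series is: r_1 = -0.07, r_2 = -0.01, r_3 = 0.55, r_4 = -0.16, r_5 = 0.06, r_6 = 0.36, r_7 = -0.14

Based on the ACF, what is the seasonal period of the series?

The largest autocorrelation is r_3 = 0.55, with a weaker echo at lag 6 (0.36); the remaining lags stay at or below 0.06.
The dominant spike at lag 3 indicates a seasonal period of 3.

3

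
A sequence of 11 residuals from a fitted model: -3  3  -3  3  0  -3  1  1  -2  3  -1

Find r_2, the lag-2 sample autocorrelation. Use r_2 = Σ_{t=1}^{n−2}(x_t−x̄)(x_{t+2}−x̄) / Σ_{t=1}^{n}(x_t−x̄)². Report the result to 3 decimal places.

0.143

Mean x̄ = (-3 + 3 − 3 + 3 + 0 − 3 + 1 + 1 − 2 + 3 − 1)/11 = -0.0909
Numerator Σ_{t=1}^{9}(x_t−x̄)(x_{t+2}−x̄) = 8.7107
Denominator Σ(x_t−x̄)² = 60.9091
r_2 = 8.7107 / 60.9091 = 0.143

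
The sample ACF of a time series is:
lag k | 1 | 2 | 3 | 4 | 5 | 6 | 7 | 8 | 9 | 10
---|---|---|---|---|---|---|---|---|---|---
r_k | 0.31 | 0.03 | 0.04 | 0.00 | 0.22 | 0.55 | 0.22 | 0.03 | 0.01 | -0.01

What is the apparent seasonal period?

The largest autocorrelation is r_6 = 0.55; the remaining lags stay at or below 0.31. The elevated value at lag 1 (0.31), dropping to 0.03 at lag 2, reflects decaying short-term dependence rather than seasonality.
The dominant spike at lag 6 indicates a seasonal period of 6.

6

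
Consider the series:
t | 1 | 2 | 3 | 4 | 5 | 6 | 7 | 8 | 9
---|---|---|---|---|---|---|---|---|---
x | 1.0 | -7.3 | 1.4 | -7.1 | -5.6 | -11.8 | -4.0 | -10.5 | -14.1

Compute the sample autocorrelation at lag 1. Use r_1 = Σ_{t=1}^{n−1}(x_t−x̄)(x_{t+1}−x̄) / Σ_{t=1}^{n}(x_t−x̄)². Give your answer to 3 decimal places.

-0.067

Mean x̄ = (1.0 − 7.3 + 1.4 − 7.1 − 5.6 − 11.8 − 4.0 − 10.5 − 14.1)/9 = -6.4444
Numerator Σ_{t=1}^{8}(x_t−x̄)(x_{t+1}−x̄) = -15.2564
Denominator Σ(x_t−x̄)² = 228.5422
r_1 = -15.2564 / 228.5422 = -0.067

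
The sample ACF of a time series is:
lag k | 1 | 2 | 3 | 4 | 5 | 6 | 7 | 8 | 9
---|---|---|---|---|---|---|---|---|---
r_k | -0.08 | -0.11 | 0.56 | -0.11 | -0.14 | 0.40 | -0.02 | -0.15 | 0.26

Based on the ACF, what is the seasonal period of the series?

The largest autocorrelation is r_3 = 0.56, with weaker echoes at lags 6 (0.40) and 9 (0.26); the remaining lags stay at or below -0.02.
The dominant spike at lag 3 indicates a seasonal period of 3.

3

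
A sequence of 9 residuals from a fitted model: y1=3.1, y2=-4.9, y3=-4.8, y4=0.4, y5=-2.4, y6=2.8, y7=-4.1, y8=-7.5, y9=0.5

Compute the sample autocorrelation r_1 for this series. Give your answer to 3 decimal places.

-0.248

Mean ȳ = (3.1 − 4.9 − 4.8 + 0.4 − 2.4 + 2.8 − 4.1 − 7.5 + 0.5)/9 = -1.8778
Numerator Σ_{t=1}^{8}(y_t−ȳ)(y_{t+1}−ȳ) = -27.7705
Denominator Σ(y_t−ȳ)² = 111.9956
r_1 = -27.7705 / 111.9956 = -0.248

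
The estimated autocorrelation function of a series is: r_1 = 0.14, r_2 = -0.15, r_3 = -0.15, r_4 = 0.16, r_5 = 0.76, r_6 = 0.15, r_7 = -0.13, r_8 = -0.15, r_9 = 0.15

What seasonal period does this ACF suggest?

5

The largest autocorrelation is r_5 = 0.76; the remaining lags stay at or below 0.16.
The dominant spike at lag 5 indicates a seasonal period of 5.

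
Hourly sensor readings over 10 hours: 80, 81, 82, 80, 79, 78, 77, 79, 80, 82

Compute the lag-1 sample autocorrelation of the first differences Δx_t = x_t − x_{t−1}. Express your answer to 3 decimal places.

0.295

First differences Δx: 1, 1, -2, -1, -1, -1, 2, 1, 2
Mean of differences = 0.2222
Numerator Σ(Δx_t−Δx̄)(Δx_{t+1}−Δx̄) = 5.1728
Denominator Σ(Δx_t−Δx̄)² = 17.5556
r_1(Δx) = 5.1728 / 17.5556 = 0.295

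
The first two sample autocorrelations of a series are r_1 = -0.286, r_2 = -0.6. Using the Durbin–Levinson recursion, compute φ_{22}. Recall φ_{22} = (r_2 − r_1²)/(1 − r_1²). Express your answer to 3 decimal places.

-0.743

φ_{22} = (r_2 − r_1²) / (1 − r_1²)
r_1² = (-0.286)² = 0.081796
Numerator = -0.6 − 0.0818 = -0.6818; denominator = 1 − 0.0818 = 0.9182
φ_{22} = -0.6818 / 0.9182 = -0.743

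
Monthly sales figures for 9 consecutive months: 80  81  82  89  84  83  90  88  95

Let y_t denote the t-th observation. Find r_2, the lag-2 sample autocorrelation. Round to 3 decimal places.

Mean ȳ = (80 + 81 + 82 + 89 + 84 + 83 + 90 + 88 + 95)/9 = 85.7778
Numerator Σ_{t=1}^{7}(y_t−ȳ)(y_{t+2}−ȳ) = 29.4568
Denominator Σ(y_t−ȳ)² = 199.5556
r_2 = 29.4568 / 199.5556 = 0.148

0.148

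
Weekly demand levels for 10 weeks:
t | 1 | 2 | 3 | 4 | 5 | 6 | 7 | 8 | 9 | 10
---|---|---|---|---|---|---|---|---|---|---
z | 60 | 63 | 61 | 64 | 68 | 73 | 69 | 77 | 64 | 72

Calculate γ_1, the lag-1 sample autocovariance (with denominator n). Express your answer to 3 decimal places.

Mean z̄ = (60 + 63 + 61 + 64 + 68 + 73 + 69 + 77 + 64 + 72)/10 = 67.1000
Σ_{t=1}^{9}(z_t−z̄)(z_{t+1}−z̄) = 59.6900
γ_1 = 59.6900 / 10 = 5.969

5.969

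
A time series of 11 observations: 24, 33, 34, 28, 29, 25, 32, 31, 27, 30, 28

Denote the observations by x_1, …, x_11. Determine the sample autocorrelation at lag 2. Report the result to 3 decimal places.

-0.350

Mean x̄ = (24 + 33 + 34 + 28 + 29 + 25 + 32 + 31 + 27 + 30 + 28)/11 = 29.1818
Numerator Σ_{t=1}^{9}(x_t−x̄)(x_{t+2}−x̄) = -35.6116
Denominator Σ(x_t−x̄)² = 101.6364
r_2 = -35.6116 / 101.6364 = -0.350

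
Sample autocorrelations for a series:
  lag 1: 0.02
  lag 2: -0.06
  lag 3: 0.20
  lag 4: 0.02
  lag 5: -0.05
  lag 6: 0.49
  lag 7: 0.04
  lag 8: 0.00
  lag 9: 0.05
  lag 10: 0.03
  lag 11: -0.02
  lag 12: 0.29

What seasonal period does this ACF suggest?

6

The largest autocorrelation is r_6 = 0.49, with a weaker echo at lag 12 (0.29); the remaining lags stay at or below 0.20.
The dominant spike at lag 6 indicates a seasonal period of 6.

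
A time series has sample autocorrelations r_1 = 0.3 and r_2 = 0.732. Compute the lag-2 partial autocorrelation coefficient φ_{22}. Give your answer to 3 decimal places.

0.705

φ_{22} = (r_2 − r_1²) / (1 − r_1²)
r_1² = (0.3)² = 0.09
Numerator = 0.732 − 0.0900 = 0.6420; denominator = 1 − 0.0900 = 0.9100
φ_{22} = 0.6420 / 0.9100 = 0.705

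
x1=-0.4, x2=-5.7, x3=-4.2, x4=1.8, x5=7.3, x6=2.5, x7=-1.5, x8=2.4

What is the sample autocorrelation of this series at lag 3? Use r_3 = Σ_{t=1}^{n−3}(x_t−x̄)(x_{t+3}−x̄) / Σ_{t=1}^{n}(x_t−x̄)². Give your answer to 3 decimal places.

Mean x̄ = (-0.4 − 5.7 − 4.2 + 1.8 + 7.3 + 2.5 − 1.5 + 2.4)/8 = 0.2750
Deviations from mean: -0.6750, -5.9750, -4.4750, 1.5250, 7.0250, 2.2250, -1.7750, 2.1250
Σ(x_t−x̄)(x_{t+3}−x̄) = (-1.0294) + (-41.9744) + (-9.9569) + (-2.7069) + (14.9281) = -40.7394
Denominator Σ(x_t−x̄)² = 120.4750
r_3 = -40.7394 / 120.4750 = -0.338

-0.338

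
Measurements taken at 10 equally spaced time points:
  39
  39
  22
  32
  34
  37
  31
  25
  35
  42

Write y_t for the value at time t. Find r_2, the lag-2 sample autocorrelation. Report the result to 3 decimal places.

Mean ȳ = (39 + 39 + 22 + 32 + 34 + 37 + 31 + 25 + 35 + 42)/10 = 33.6000
Numerator Σ_{t=1}^{8}(y_t−ȳ)(y_{t+2}−ȳ) = -187.5200
Denominator Σ(y_t−ȳ)² = 360.4000
r_2 = -187.5200 / 360.4000 = -0.520

-0.520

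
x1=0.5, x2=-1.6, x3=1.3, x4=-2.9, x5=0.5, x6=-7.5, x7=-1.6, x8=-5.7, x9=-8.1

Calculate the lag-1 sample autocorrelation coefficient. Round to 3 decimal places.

Mean x̄ = (0.5 − 1.6 + 1.3 − 2.9 + 0.5 − 7.5 − 1.6 − 5.7 − 8.1)/9 = -2.7889
Numerator Σ_{t=1}^{8}(x_t−x̄)(x_{t+1}−x̄) = -1.1435
Denominator Σ(x_t−x̄)² = 100.0689
r_1 = -1.1435 / 100.0689 = -0.011

-0.011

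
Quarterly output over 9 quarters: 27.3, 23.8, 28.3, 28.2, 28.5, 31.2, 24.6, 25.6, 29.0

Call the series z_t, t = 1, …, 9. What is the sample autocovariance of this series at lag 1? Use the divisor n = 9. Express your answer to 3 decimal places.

Mean z̄ = (27.3 + 23.8 + 28.3 + 28.2 + 28.5 + 31.2 + 24.6 + 25.6 + 29.0)/9 = 27.3889
Σ_{t=1}^{8}(z_t−z̄)(z_{t+1}−z̄) = -5.5979
γ_1 = -5.5979 / 9 = -0.622

-0.622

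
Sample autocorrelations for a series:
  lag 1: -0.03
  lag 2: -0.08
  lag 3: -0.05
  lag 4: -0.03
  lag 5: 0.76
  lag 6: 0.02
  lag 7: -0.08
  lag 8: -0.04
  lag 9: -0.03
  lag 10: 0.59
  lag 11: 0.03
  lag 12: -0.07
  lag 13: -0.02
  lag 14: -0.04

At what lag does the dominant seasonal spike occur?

5

The largest autocorrelation is r_5 = 0.76, with a weaker echo at lag 10 (0.59); the remaining lags stay at or below 0.03.
The dominant spike at lag 5 indicates a seasonal period of 5.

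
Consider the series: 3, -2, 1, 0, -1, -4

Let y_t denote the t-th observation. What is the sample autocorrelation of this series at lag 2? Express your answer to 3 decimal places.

0.068

Mean ȳ = (3 − 2 + 1 + 0 − 1 − 4)/6 = -0.5000
Deviations from mean: 3.5000, -1.5000, 1.5000, 0.5000, -0.5000, -3.5000
Numerator Σ_{t=1}^{4}(y_t−ȳ)(y_{t+2}−ȳ) = 2.0000
Denominator Σ(y_t−ȳ)² = 29.5000
r_2 = 2.0000 / 29.5000 = 0.068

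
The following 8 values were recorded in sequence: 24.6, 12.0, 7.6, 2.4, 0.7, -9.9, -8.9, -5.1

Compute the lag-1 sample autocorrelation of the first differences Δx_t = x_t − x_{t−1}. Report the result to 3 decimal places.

First differences Δx: -12.6, -4.4, -5.2, -1.7, -10.6, 1.0, 3.8
Mean of differences = -4.2429
Numerator Σ(Δx_t−Δx̄)(Δx_{t+1}−Δx̄) = -8.2976
Denominator Σ(Δx_t−Δx̄)² = 209.8371
r_1(Δx) = -8.2976 / 209.8371 = -0.040

-0.040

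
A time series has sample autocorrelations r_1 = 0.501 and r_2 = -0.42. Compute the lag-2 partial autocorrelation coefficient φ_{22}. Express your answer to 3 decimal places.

φ_{22} = (r_2 − r_1²) / (1 − r_1²)
r_1² = (0.501)² = 0.251001
Numerator = -0.42 − 0.2510 = -0.6710; denominator = 1 − 0.2510 = 0.7490
φ_{22} = -0.6710 / 0.7490 = -0.896

-0.896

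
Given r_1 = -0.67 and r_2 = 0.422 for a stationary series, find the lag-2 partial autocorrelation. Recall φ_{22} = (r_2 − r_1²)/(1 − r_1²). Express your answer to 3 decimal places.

-0.049

φ_{22} = (r_2 − r_1²) / (1 − r_1²)
r_1² = (-0.67)² = 0.4489
Numerator = 0.422 − 0.4489 = -0.0269; denominator = 1 − 0.4489 = 0.5511
φ_{22} = -0.0269 / 0.5511 = -0.049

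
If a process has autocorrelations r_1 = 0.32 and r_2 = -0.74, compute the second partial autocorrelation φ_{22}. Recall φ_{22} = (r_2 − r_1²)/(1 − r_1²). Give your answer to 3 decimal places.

φ_{22} = (r_2 − r_1²) / (1 − r_1²)
r_1² = (0.32)² = 0.1024
Numerator = -0.74 − 0.1024 = -0.8424; denominator = 1 − 0.1024 = 0.8976
φ_{22} = -0.8424 / 0.8976 = -0.939

-0.939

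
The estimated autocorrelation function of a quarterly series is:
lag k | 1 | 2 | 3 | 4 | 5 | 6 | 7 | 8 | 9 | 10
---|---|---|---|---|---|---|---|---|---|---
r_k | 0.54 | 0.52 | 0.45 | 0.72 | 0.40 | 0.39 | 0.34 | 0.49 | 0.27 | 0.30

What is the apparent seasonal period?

4

The largest autocorrelation is r_4 = 0.72; the remaining lags stay at or below 0.54. The elevated value at lag 1 (0.54), dropping to 0.52 at lag 2, reflects decaying short-term dependence rather than seasonality.
The dominant spike at lag 4 indicates a seasonal period of 4.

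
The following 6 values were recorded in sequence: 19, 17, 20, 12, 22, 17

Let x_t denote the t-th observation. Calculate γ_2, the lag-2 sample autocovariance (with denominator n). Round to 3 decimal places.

Mean x̄ = (19 + 17 + 20 + 12 + 22 + 17)/6 = 17.8333
Σ_{t=1}^{4}(x_t−x̄)(x_{t+2}−x̄) = 21.2778
γ_2 = 21.2778 / 6 = 3.546

3.546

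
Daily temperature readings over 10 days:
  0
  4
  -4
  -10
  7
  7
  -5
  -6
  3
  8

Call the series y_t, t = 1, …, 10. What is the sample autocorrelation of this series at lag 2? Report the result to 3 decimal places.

Mean ȳ = (0 + 4 − 4 − 10 + 7 + 7 − 5 − 6 + 3 + 8)/10 = 0.4000
Numerator Σ_{t=1}^{8}(y_t−ȳ)(y_{t+2}−ȳ) = -273.9200
Denominator Σ(y_t−ȳ)² = 362.4000
r_2 = -273.9200 / 362.4000 = -0.756

-0.756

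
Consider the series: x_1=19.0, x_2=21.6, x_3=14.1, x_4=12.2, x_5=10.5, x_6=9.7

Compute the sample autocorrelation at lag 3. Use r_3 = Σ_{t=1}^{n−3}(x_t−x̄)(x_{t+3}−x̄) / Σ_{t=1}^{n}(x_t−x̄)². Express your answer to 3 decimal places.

-0.320

Mean x̄ = (19.0 + 21.6 + 14.1 + 12.2 + 10.5 + 9.7)/6 = 14.5167
Deviations from mean: 4.4833, 7.0833, -0.4167, -2.3167, -4.0167, -4.8167
Σ(x_t−x̄)(x_{t+3}−x̄) = (-10.3864) + (-28.4514) + (2.0069) = -36.8308
Denominator Σ(x_t−x̄)² = 115.1483
r_3 = -36.8308 / 115.1483 = -0.320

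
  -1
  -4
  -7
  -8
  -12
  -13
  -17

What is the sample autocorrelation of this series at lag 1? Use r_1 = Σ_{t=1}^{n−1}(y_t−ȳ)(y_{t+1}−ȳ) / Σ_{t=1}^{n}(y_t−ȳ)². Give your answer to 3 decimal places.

Mean ȳ = (-1 − 4 − 7 − 8 − 12 − 13 − 17)/7 = -8.8571
Σ(y_t−ȳ)(y_{t+1}−ȳ) = (38.1633) + (9.0204) + (1.5918) + (-2.6939) + (13.0204) + (33.7347) = 92.8367
Denominator Σ(y_t−ȳ)² = 182.8571
r_1 = 92.8367 / 182.8571 = 0.508

0.508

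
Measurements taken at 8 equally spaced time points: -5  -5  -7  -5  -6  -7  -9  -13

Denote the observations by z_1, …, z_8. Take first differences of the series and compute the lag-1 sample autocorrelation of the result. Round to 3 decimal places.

First differences Δz: 0, -2, 2, -1, -1, -2, -4
Mean of differences = -1.1429
Numerator Σ(Δz_t−Δz̄)(Δz_{t+1}−Δz̄) = -0.8776
Denominator Σ(Δz_t−Δz̄)² = 20.8571
r_1(Δz) = -0.8776 / 20.8571 = -0.042

-0.042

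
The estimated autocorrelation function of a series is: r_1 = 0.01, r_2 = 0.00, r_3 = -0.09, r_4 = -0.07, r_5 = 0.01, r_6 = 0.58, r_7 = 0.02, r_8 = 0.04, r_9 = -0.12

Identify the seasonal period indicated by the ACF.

6

The largest autocorrelation is r_6 = 0.58; the remaining lags stay at or below 0.04.
The dominant spike at lag 6 indicates a seasonal period of 6.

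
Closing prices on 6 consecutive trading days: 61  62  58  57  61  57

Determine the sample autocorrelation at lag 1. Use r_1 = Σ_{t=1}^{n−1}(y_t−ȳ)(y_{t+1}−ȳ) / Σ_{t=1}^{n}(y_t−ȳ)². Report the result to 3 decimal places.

-0.149

Mean ȳ = (61 + 62 + 58 + 57 + 61 + 57)/6 = 59.3333
Deviations from mean: 1.6667, 2.6667, -1.3333, -2.3333, 1.6667, -2.3333
Σ(y_t−ȳ)(y_{t+1}−ȳ) = (4.4444) + (-3.5556) + (3.1111) + (-3.8889) + (-3.8889) = -3.7778
Denominator Σ(y_t−ȳ)² = 25.3333
r_1 = -3.7778 / 25.3333 = -0.149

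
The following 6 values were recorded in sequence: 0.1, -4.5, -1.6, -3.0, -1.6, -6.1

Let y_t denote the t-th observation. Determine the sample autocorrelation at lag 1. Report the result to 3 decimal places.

-0.455

Mean ȳ = (0.1 − 4.5 − 1.6 − 3.0 − 1.6 − 6.1)/6 = -2.7833
Deviations from mean: 2.8833, -1.7167, 1.1833, -0.2167, 1.1833, -3.3167
Numerator Σ_{t=1}^{5}(y_t−ȳ)(y_{t+1}−ȳ) = -11.4186
Denominator Σ(y_t−ȳ)² = 25.1083
r_1 = -11.4186 / 25.1083 = -0.455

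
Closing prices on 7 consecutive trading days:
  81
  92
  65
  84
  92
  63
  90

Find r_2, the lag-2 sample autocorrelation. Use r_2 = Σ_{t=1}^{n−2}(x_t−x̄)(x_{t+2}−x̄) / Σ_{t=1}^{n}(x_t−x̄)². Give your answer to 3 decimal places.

Mean x̄ = (81 + 92 + 65 + 84 + 92 + 63 + 90)/7 = 81.0000
Deviations from mean: 0.0000, 11.0000, -16.0000, 3.0000, 11.0000, -18.0000, 9.0000
Numerator Σ_{t=1}^{5}(x_t−x̄)(x_{t+2}−x̄) = -98.0000
Denominator Σ(x_t−x̄)² = 912.0000
r_2 = -98.0000 / 912.0000 = -0.107

-0.107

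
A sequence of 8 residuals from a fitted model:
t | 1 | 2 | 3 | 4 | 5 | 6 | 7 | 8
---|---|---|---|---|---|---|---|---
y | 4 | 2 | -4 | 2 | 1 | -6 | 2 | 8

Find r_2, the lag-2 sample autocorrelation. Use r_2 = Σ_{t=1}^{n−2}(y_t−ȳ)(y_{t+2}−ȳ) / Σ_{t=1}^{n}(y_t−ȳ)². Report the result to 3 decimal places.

Mean ȳ = (4 + 2 − 4 + 2 + 1 − 6 + 2 + 8)/8 = 1.1250
Deviations from mean: 2.8750, 0.8750, -5.1250, 0.8750, -0.1250, -7.1250, 0.8750, 6.8750
Σ(y_t−ȳ)(y_{t+2}−ȳ) = (-14.7344) + (0.7656) + (0.6406) + (-6.2344) + (-0.1094) + (-48.9844) = -68.6563
Denominator Σ(y_t−ȳ)² = 134.8750
r_2 = -68.6563 / 134.8750 = -0.509

-0.509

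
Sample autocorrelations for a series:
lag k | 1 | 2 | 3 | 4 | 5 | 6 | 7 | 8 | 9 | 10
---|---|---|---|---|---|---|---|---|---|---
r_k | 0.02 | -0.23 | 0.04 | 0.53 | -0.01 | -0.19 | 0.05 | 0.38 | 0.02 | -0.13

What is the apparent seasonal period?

4

The largest autocorrelation is r_4 = 0.53, with a weaker echo at lag 8 (0.38); the remaining lags stay at or below 0.05.
The dominant spike at lag 4 indicates a seasonal period of 4.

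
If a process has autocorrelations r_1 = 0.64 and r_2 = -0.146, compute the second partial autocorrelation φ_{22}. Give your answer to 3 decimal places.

φ_{22} = (r_2 − r_1²) / (1 − r_1²)
r_1² = (0.64)² = 0.4096
Numerator = -0.146 − 0.4096 = -0.5556; denominator = 1 − 0.4096 = 0.5904
φ_{22} = -0.5556 / 0.5904 = -0.941

-0.941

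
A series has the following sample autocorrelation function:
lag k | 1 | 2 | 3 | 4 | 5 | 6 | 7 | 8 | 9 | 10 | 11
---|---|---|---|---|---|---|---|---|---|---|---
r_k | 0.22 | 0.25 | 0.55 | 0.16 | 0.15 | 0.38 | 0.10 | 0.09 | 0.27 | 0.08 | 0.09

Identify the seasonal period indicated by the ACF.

The largest autocorrelation is r_3 = 0.55, with weaker echoes at lags 6 (0.38) and 9 (0.27); the remaining lags stay at or below 0.25.
The dominant spike at lag 3 indicates a seasonal period of 3.

3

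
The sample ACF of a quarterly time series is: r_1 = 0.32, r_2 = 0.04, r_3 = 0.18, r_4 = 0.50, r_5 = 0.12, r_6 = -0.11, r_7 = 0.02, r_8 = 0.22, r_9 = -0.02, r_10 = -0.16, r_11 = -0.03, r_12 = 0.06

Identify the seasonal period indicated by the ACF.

4

The largest autocorrelation is r_4 = 0.50; the remaining lags stay at or below 0.32. The elevated value at lag 1 (0.32), dropping to 0.04 at lag 2, reflects decaying short-term dependence rather than seasonality.
The dominant spike at lag 4 indicates a seasonal period of 4.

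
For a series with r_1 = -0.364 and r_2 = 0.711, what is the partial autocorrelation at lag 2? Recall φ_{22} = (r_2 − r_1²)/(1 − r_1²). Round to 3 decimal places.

0.667

φ_{22} = (r_2 − r_1²) / (1 − r_1²)
r_1² = (-0.364)² = 0.132496
Numerator = 0.711 − 0.1325 = 0.5785; denominator = 1 − 0.1325 = 0.8675
φ_{22} = 0.5785 / 0.8675 = 0.667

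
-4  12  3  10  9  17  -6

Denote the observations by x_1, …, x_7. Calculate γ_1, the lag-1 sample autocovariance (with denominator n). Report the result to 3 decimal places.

Mean x̄ = (-4 + 12 + 3 + 10 + 9 + 17 − 6)/7 = 5.8571
Σ_{t=1}^{6}(x_t−x̄)(x_{t+1}−x̄) = -174.0204
γ_1 = -174.0204 / 7 = -24.860

-24.860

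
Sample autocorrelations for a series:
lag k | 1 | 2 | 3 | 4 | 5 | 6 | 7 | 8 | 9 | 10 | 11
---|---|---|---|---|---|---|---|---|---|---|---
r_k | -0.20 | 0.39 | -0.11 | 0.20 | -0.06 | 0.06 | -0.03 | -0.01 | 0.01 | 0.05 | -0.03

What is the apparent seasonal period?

2

The largest autocorrelation is r_2 = 0.39, with a weaker echo at lag 4 (0.20); the remaining lags stay at or below 0.06.
The dominant spike at lag 2 indicates a seasonal period of 2.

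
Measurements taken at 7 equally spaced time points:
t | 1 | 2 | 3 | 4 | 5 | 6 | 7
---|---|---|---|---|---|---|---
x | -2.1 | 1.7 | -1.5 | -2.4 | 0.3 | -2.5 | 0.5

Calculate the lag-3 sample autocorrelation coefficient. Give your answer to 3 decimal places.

Mean x̄ = (-2.1 + 1.7 − 1.5 − 2.4 + 0.3 − 2.5 + 0.5)/7 = -0.8571
Deviations from mean: -1.2429, 2.5571, -0.6429, -1.5429, 1.1571, -1.6429, 1.3571
Numerator Σ_{t=1}^{4}(x_t−x̄)(x_{t+3}−x̄) = 3.8388
Denominator Σ(x_t−x̄)² = 16.7571
r_3 = 3.8388 / 16.7571 = 0.229

0.229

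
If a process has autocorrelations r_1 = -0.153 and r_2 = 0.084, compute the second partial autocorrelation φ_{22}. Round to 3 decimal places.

0.062

φ_{22} = (r_2 − r_1²) / (1 − r_1²)
r_1² = (-0.153)² = 0.023409
Numerator = 0.084 − 0.0234 = 0.0606; denominator = 1 − 0.0234 = 0.9766
φ_{22} = 0.0606 / 0.9766 = 0.062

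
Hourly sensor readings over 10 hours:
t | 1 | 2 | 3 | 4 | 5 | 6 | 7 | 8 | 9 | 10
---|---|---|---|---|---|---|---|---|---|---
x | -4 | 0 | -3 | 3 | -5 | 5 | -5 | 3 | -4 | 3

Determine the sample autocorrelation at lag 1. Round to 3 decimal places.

-0.852

Mean x̄ = (-4 + 0 − 3 + 3 − 5 + 5 − 5 + 3 − 4 + 3)/10 = -0.7000
Numerator Σ_{t=1}^{9}(x_t−x̄)(x_{t+1}−x̄) = -117.6900
Denominator Σ(x_t−x̄)² = 138.1000
r_1 = -117.6900 / 138.1000 = -0.852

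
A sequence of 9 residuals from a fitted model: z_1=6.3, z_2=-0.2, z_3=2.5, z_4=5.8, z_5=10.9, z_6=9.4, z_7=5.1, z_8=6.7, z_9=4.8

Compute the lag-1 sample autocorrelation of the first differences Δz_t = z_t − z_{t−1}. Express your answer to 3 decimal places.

-0.015

First differences Δz: -6.5, 2.7, 3.3, 5.1, -1.5, -4.3, 1.6, -1.9
Mean of differences = -0.1875
Numerator Σ(Δz_t−Δz̄)(Δz_{t+1}−Δz̄) = -1.6714
Denominator Σ(Δz_t−Δz̄)² = 113.0688
r_1(Δz) = -1.6714 / 113.0688 = -0.015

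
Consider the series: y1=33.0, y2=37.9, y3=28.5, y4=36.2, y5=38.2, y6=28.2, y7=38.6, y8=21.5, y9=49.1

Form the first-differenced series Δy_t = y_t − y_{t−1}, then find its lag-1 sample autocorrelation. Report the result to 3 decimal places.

-0.603

First differences Δy: 4.9, -9.4, 7.7, 2.0, -10.0, 10.4, -17.1, 27.6
Mean of differences = 2.0125
Numerator Σ(Δy_t−Δȳ)(Δy_{t+1}−Δȳ) = -847.8852
Denominator Σ(Δy_t−Δȳ)² = 1405.5888
r_1(Δy) = -847.8852 / 1405.5888 = -0.603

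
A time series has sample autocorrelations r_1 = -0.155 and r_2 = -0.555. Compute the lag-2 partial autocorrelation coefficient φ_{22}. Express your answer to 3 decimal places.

-0.593

φ_{22} = (r_2 − r_1²) / (1 − r_1²)
r_1² = (-0.155)² = 0.024025
Numerator = -0.555 − 0.0240 = -0.5790; denominator = 1 − 0.0240 = 0.9760
φ_{22} = -0.5790 / 0.9760 = -0.593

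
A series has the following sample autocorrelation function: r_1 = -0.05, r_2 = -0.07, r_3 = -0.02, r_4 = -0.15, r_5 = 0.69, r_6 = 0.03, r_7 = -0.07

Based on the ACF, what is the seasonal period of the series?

5

The largest autocorrelation is r_5 = 0.69; the remaining lags stay at or below 0.03.
The dominant spike at lag 5 indicates a seasonal period of 5.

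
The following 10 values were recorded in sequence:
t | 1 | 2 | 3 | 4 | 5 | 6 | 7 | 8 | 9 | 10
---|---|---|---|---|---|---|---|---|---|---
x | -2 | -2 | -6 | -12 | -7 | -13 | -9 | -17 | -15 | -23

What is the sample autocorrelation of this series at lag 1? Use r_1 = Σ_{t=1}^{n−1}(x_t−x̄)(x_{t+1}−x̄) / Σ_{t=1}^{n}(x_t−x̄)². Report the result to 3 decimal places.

Mean x̄ = (-2 − 2 − 6 − 12 − 7 − 13 − 9 − 17 − 15 − 23)/10 = -10.6000
Numerator Σ_{t=1}^{9}(x_t−x̄)(x_{t+1}−x̄) = 162.0400
Denominator Σ(x_t−x̄)² = 406.4000
r_1 = 162.0400 / 406.4000 = 0.399

0.399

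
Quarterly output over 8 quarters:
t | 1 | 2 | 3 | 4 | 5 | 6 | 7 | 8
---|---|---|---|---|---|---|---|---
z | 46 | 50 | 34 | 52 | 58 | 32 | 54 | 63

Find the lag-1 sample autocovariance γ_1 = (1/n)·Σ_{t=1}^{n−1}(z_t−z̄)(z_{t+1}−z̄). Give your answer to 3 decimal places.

-26.174

Mean z̄ = (46 + 50 + 34 + 52 + 58 + 32 + 54 + 63)/8 = 48.6250
Σ_{t=1}^{7}(z_t−z̄)(z_{t+1}−z̄) = -209.3906
γ_1 = -209.3906 / 8 = -26.174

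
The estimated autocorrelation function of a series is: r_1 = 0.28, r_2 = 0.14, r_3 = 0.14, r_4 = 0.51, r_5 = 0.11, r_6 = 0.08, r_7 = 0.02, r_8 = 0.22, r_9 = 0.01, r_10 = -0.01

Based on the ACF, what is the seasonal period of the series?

The largest autocorrelation is r_4 = 0.51; the remaining lags stay at or below 0.28. The elevated value at lag 1 (0.28), dropping to 0.14 at lag 2, reflects decaying short-term dependence rather than seasonality.
The dominant spike at lag 4 indicates a seasonal period of 4.

4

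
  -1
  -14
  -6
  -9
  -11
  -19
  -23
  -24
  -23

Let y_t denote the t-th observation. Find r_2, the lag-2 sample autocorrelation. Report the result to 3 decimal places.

Mean ȳ = (-1 − 14 − 6 − 9 − 11 − 19 − 23 − 24 − 23)/9 = -14.4444
Σ(y_t−ȳ)(y_{t+2}−ȳ) = (113.5309) + (2.4198) + (29.0864) + (-24.8025) + (-29.4691) + (43.5309) + (73.1975) = 207.4938
Denominator Σ(y_t−ȳ)² = 552.2222
r_2 = 207.4938 / 552.2222 = 0.376

0.376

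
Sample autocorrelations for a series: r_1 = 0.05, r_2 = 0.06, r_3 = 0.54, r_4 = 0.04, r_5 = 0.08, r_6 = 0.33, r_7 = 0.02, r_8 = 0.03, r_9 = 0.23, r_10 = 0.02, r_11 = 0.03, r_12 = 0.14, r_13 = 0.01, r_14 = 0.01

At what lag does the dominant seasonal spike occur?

The largest autocorrelation is r_3 = 0.54, with weaker echoes at lags 6 (0.33) and 9 (0.23); the remaining lags stay at or below 0.14.
The dominant spike at lag 3 indicates a seasonal period of 3.

3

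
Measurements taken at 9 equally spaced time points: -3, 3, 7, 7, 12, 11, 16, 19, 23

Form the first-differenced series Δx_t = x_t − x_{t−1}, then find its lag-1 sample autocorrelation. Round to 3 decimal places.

-0.496

First differences Δx: 6, 4, 0, 5, -1, 5, 3, 4
Mean of differences = 3.2500
Numerator Σ(Δx_t−Δx̄)(Δx_{t+1}−Δx̄) = -21.5625
Denominator Σ(Δx_t−Δx̄)² = 43.5000
r_1(Δx) = -21.5625 / 43.5000 = -0.496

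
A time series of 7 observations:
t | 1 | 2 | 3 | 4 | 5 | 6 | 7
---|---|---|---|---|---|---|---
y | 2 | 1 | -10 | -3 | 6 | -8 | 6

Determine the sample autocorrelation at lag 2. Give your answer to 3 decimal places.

-0.124

Mean ȳ = (2 + 1 − 10 − 3 + 6 − 8 + 6)/7 = -0.8571
Deviations from mean: 2.8571, 1.8571, -9.1429, -2.1429, 6.8571, -7.1429, 6.8571
Numerator Σ_{t=1}^{5}(y_t−ȳ)(y_{t+2}−ȳ) = -30.4694
Denominator Σ(y_t−ȳ)² = 244.8571
r_2 = -30.4694 / 244.8571 = -0.124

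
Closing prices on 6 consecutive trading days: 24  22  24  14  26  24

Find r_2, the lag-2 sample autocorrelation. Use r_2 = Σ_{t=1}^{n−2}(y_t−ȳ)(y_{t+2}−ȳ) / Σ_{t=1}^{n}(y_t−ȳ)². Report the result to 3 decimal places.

Mean ȳ = (24 + 22 + 24 + 14 + 26 + 24)/6 = 22.3333
Σ(y_t−ȳ)(y_{t+2}−ȳ) = (2.7778) + (2.7778) + (6.1111) + (-13.8889) = -2.2222
Denominator Σ(y_t−ȳ)² = 91.3333
r_2 = -2.2222 / 91.3333 = -0.024

-0.024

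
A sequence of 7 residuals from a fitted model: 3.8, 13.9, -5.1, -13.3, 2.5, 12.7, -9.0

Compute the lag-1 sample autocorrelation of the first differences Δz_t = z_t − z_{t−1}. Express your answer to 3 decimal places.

-0.175

First differences Δz: 10.1, -19.0, -8.2, 15.8, 10.2, -21.7
Mean of differences = -2.1333
Numerator Σ(Δz_t−Δz̄)(Δz_{t+1}−Δz̄) = -232.9511
Denominator Σ(Δz_t−Δz̄)² = 1327.5133
r_1(Δz) = -232.9511 / 1327.5133 = -0.175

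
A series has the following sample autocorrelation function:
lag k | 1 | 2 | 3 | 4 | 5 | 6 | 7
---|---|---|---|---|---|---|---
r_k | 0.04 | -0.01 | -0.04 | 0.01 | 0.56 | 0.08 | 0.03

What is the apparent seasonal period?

5

The largest autocorrelation is r_5 = 0.56; the remaining lags stay at or below 0.08.
The dominant spike at lag 5 indicates a seasonal period of 5.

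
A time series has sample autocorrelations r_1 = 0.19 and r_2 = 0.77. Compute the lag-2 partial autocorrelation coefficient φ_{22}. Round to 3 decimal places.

φ_{22} = (r_2 − r_1²) / (1 − r_1²)
r_1² = (0.19)² = 0.0361
Numerator = 0.77 − 0.0361 = 0.7339; denominator = 1 − 0.0361 = 0.9639
φ_{22} = 0.7339 / 0.9639 = 0.761

0.761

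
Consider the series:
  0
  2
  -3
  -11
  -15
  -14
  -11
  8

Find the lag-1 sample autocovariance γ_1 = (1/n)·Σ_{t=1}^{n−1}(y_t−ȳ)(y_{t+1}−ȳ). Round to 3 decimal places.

Mean ȳ = (0 + 2 − 3 − 11 − 15 − 14 − 11 + 8)/8 = -5.5000
Σ_{t=1}^{7}(y_t−ȳ)(y_{t+1}−ȳ) = 151.7500
γ_1 = 151.7500 / 8 = 18.969

18.969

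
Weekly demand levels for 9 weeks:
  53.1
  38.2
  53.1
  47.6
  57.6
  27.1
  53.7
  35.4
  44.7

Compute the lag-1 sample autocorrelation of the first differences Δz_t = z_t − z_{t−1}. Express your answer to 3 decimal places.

First differences Δz: -14.9, 14.9, -5.5, 10.0, -30.5, 26.6, -18.3, 9.3
Mean of differences = -1.0500
Numerator Σ(Δz_t−Δz̄)(Δz_{t+1}−Δz̄) = -2136.2725
Denominator Σ(Δz_t−Δz̄)² = 2624.6400
r_1(Δz) = -2136.2725 / 2624.6400 = -0.814

-0.814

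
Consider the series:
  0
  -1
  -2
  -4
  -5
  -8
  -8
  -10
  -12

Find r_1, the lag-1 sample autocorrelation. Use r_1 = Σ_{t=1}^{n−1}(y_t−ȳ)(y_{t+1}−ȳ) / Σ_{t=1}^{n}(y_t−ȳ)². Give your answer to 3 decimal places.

0.656

Mean ȳ = (0 − 1 − 2 − 4 − 5 − 8 − 8 − 10 − 12)/9 = -5.5556
Numerator Σ_{t=1}^{8}(y_t−ȳ)(y_{t+1}−ȳ) = 92.0247
Denominator Σ(y_t−ȳ)² = 140.2222
r_1 = 92.0247 / 140.2222 = 0.656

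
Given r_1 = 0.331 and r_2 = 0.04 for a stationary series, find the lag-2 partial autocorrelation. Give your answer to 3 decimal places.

-0.078

φ_{22} = (r_2 − r_1²) / (1 − r_1²)
r_1² = (0.331)² = 0.109561
Numerator = 0.04 − 0.1096 = -0.0696; denominator = 1 − 0.1096 = 0.8904
φ_{22} = -0.0696 / 0.8904 = -0.078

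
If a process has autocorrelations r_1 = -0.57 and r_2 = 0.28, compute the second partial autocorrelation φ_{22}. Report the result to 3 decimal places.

φ_{22} = (r_2 − r_1²) / (1 − r_1²)
r_1² = (-0.57)² = 0.3249
Numerator = 0.28 − 0.3249 = -0.0449; denominator = 1 − 0.3249 = 0.6751
φ_{22} = -0.0449 / 0.6751 = -0.067

-0.067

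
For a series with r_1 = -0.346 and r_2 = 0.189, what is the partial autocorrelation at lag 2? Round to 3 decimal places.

φ_{22} = (r_2 − r_1²) / (1 − r_1²)
r_1² = (-0.346)² = 0.119716
Numerator = 0.189 − 0.1197 = 0.0693; denominator = 1 − 0.1197 = 0.8803
φ_{22} = 0.0693 / 0.8803 = 0.079

0.079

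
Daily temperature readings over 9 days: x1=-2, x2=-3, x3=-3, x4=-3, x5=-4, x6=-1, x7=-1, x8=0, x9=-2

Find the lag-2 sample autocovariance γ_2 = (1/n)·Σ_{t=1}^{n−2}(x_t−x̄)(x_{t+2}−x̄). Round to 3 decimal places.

Mean x̄ = (-2 − 3 − 3 − 3 − 4 − 1 − 1 + 0 − 2)/9 = -2.1111
Σ_{t=1}^{7}(x_t−x̄)(x_{t+2}−x̄) = 1.7531
γ_2 = 1.7531 / 9 = 0.195

0.195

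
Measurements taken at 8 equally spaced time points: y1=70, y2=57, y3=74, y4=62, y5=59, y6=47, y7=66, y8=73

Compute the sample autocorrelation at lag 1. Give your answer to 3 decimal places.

-0.107

Mean ȳ = (70 + 57 + 74 + 62 + 59 + 47 + 66 + 73)/8 = 63.5000
Deviations from mean: 6.5000, -6.5000, 10.5000, -1.5000, -4.5000, -16.5000, 2.5000, 9.5000
Σ(y_t−ȳ)(y_{t+1}−ȳ) = (-42.2500) + (-68.2500) + (-15.7500) + (6.7500) + (74.2500) + (-41.2500) + (23.7500) = -62.7500
Denominator Σ(y_t−ȳ)² = 586.0000
r_1 = -62.7500 / 586.0000 = -0.107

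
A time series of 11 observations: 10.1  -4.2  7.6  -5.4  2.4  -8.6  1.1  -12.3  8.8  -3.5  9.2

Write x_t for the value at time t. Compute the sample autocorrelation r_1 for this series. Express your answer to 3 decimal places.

-0.551

Mean x̄ = (10.1 − 4.2 + 7.6 − 5.4 + 2.4 − 8.6 + 1.1 − 12.3 + 8.8 − 3.5 + 9.2)/11 = 0.4727
Numerator Σ_{t=1}^{10}(x_t−x̄)(x_{t+1}−x̄) = -336.7680
Denominator Σ(x_t−x̄)² = 610.6618
r_1 = -336.7680 / 610.6618 = -0.551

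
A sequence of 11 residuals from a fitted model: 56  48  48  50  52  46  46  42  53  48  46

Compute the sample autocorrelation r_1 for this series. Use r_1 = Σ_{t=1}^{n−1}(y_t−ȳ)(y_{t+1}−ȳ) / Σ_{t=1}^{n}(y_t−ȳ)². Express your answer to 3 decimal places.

-0.099

Mean ȳ = (56 + 48 + 48 + 50 + 52 + 46 + 46 + 42 + 53 + 48 + 46)/11 = 48.6364
Numerator Σ_{t=1}^{10}(y_t−ȳ)(y_{t+1}−ȳ) = -15.0413
Denominator Σ(y_t−ȳ)² = 152.5455
r_1 = -15.0413 / 152.5455 = -0.099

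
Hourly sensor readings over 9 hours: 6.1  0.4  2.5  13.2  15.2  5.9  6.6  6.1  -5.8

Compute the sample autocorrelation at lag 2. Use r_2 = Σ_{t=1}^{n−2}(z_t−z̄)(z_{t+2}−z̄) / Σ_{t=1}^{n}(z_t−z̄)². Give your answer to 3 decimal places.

Mean z̄ = (6.1 + 0.4 + 2.5 + 13.2 + 15.2 + 5.9 + 6.6 + 6.1 − 5.8)/9 = 5.5778
Numerator Σ_{t=1}^{7}(z_t−z̄)(z_{t+2}−z̄) = -69.8588
Denominator Σ(z_t−z̄)² = 318.1156
r_2 = -69.8588 / 318.1156 = -0.220

-0.220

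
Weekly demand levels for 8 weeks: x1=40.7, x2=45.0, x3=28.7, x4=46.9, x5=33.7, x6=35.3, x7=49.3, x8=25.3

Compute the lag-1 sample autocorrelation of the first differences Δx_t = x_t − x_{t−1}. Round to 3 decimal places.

-0.612

First differences Δx: 4.3, -16.3, 18.2, -13.2, 1.6, 14.0, -24.0
Mean of differences = -2.2000
Numerator Σ(Δx_t−Δx̄)(Δx_{t+1}−Δx̄) = -937.0900
Denominator Σ(Δx_t−Δx̄)² = 1530.3400
r_1(Δx) = -937.0900 / 1530.3400 = -0.612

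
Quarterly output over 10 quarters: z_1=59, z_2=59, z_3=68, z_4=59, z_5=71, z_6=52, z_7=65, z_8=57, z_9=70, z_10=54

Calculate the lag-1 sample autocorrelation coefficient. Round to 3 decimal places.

Mean z̄ = (59 + 59 + 68 + 59 + 71 + 52 + 65 + 57 + 70 + 54)/10 = 61.4000
Numerator Σ_{t=1}^{9}(z_t−z̄)(z_{t+1}−z̄) = -290.3600
Denominator Σ(z_t−z̄)² = 402.4000
r_1 = -290.3600 / 402.4000 = -0.722

-0.722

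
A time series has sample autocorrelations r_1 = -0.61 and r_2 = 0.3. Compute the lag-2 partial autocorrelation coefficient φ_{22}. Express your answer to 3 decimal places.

φ_{22} = (r_2 − r_1²) / (1 − r_1²)
r_1² = (-0.61)² = 0.3721
Numerator = 0.3 − 0.3721 = -0.0721; denominator = 1 − 0.3721 = 0.6279
φ_{22} = -0.0721 / 0.6279 = -0.115

-0.115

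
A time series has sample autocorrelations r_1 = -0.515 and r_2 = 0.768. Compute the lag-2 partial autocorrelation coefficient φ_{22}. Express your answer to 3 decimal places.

φ_{22} = (r_2 − r_1²) / (1 − r_1²)
r_1² = (-0.515)² = 0.265225
Numerator = 0.768 − 0.2652 = 0.5028; denominator = 1 − 0.2652 = 0.7348
φ_{22} = 0.5028 / 0.7348 = 0.684

0.684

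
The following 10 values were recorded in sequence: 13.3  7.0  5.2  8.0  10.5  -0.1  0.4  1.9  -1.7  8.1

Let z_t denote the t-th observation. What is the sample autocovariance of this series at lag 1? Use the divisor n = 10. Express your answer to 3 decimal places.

4.599

Mean z̄ = (13.3 + 7.0 + 5.2 + 8.0 + 10.5 − 0.1 + 0.4 + 1.9 − 1.7 + 8.1)/10 = 5.2600
Σ_{t=1}^{9}(z_t−z̄)(z_{t+1}−z̄) = 45.9904
γ_1 = 45.9904 / 10 = 4.599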